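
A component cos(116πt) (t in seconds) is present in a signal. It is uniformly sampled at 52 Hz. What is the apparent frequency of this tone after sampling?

6 Hz

ω = 116π rad/s → f = ω/(2π) = 58 Hz.
58 Hz mod fs = 6 Hz.
6 Hz ≤ fs/2 = 26 Hz, appears at 6 Hz.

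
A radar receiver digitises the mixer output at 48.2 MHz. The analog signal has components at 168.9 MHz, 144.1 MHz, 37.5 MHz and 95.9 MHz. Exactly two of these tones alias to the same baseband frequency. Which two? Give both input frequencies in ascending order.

95.9 MHz, 144.1 MHz

fs/2 = 24.1 MHz.
168.9 MHz mod fs = 24.3 MHz.
24.3 MHz > fs/2 = 24.1 MHz, folds to fs − 24.3 MHz = 23.9 MHz.
144.1 MHz mod fs = 47.7 MHz.
47.7 MHz > fs/2 = 24.1 MHz, folds to fs − 47.7 MHz = 0.5 MHz.
37.5 MHz > fs/2 = 24.1 MHz, folds to fs − 37.5 MHz = 10.7 MHz.
95.9 MHz mod fs = 47.7 MHz.
47.7 MHz > fs/2 = 24.1 MHz, folds to fs − 47.7 MHz = 0.5 MHz.
95.9 MHz and 144.1 MHz both map to 0.5 MHz.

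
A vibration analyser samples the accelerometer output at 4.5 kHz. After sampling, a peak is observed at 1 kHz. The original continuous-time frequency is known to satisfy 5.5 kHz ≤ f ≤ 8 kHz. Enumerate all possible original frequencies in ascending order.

Frequencies that alias to 1 kHz are k·fs ± 1 kHz for integer k ≥ 0.
k=0: 1 kHz.
k=1: 3.5 kHz, 5.5 kHz.
k=2: 8 kHz, 10 kHz.
k=3: 12.5 kHz, 14.5 kHz.
Within [5.5 kHz, 8 kHz]: 5.5 kHz, 8 kHz.

5.5 kHz, 8 kHz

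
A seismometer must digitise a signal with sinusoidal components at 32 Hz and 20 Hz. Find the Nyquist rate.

Highest-frequency component: 32 Hz.
Nyquist rate = 2 × 32 Hz = 64 Hz.

64 Hz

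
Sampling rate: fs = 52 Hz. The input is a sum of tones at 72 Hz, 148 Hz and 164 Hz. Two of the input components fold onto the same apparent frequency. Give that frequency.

fs/2 = 26 Hz.
72 Hz mod fs = 20 Hz.
20 Hz ≤ fs/2 = 26 Hz, appears at 20 Hz.
148 Hz mod fs = 44 Hz.
44 Hz > fs/2 = 26 Hz, folds to fs − 44 Hz = 8 Hz.
164 Hz mod fs = 8 Hz.
8 Hz ≤ fs/2 = 26 Hz, appears at 8 Hz.
148 Hz and 164 Hz both map to 8 Hz.

8 Hz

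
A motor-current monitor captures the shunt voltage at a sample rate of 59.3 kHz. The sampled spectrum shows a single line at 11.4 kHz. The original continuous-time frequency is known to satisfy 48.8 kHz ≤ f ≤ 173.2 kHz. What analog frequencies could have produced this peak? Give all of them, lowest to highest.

70.7 kHz, 107.2 kHz, 130 kHz, 166.5 kHz

Frequencies that alias to 11.4 kHz are k·fs ± 11.4 kHz for integer k ≥ 0.
k=0: 11.4 kHz.
k=1: 47.9 kHz, 70.7 kHz.
k=2: 107.2 kHz, 130 kHz.
k=3: 166.5 kHz, 189.3 kHz.
k=4: 225.8 kHz, 248.6 kHz.
Within [48.8 kHz, 173.2 kHz]: 70.7 kHz, 107.2 kHz, 130 kHz, 166.5 kHz.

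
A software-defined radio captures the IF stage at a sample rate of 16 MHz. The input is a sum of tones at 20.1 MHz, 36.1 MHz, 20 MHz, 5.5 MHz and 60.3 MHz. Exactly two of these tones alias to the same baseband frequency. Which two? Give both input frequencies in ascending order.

fs/2 = 8 MHz.
20.1 MHz mod fs = 4.1 MHz.
4.1 MHz ≤ fs/2 = 8 MHz, appears at 4.1 MHz.
36.1 MHz mod fs = 4.1 MHz.
4.1 MHz ≤ fs/2 = 8 MHz, appears at 4.1 MHz.
20 MHz mod fs = 4 MHz.
4 MHz ≤ fs/2 = 8 MHz, appears at 4 MHz.
5.5 MHz ≤ fs/2 = 8 MHz, passes unchanged.
60.3 MHz mod fs = 12.3 MHz.
12.3 MHz > fs/2 = 8 MHz, folds to fs − 12.3 MHz = 3.7 MHz.
20.1 MHz and 36.1 MHz both map to 4.1 MHz.

20.1 MHz, 36.1 MHz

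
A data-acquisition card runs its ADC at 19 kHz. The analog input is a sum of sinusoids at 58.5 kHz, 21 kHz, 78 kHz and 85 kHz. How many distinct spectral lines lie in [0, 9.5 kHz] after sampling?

3

fs/2 = 9.5 kHz.
58.5 kHz mod fs = 1.5 kHz.
1.5 kHz ≤ fs/2 = 9.5 kHz, appears at 1.5 kHz.
21 kHz mod fs = 2 kHz.
2 kHz ≤ fs/2 = 9.5 kHz, appears at 2 kHz.
78 kHz mod fs = 2 kHz.
2 kHz ≤ fs/2 = 9.5 kHz, appears at 2 kHz.
85 kHz mod fs = 9 kHz.
9 kHz ≤ fs/2 = 9.5 kHz, appears at 9 kHz.
Distinct values: {1.5 kHz, 2 kHz, 9 kHz} → 3.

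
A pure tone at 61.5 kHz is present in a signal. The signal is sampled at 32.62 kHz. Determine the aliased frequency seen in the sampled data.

3.74 kHz

61.5 kHz mod fs = 28.88 kHz.
28.88 kHz > fs/2 = 16.31 kHz, folds to fs − 28.88 kHz = 3.74 kHz.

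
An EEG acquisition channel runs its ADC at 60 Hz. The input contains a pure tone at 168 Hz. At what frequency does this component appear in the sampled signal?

168 Hz mod fs = 48 Hz.
48 Hz > fs/2 = 30 Hz, folds to fs − 48 Hz = 12 Hz.

12 Hz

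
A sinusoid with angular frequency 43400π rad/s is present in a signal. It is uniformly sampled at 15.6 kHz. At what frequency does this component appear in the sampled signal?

ω = 43400π rad/s → f = ω/(2π) = 21700 Hz = 21.7 kHz.
21.7 kHz mod fs = 6.1 kHz.
6.1 kHz ≤ fs/2 = 7.8 kHz, appears at 6.1 kHz.

6.1 kHz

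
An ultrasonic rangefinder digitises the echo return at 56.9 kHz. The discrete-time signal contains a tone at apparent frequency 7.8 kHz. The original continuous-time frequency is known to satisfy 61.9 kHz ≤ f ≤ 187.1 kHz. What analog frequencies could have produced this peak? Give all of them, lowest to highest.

Frequencies that alias to 7.8 kHz are k·fs ± 7.8 kHz for integer k ≥ 0.
k=0: 7.8 kHz.
k=1: 49.1 kHz, 64.7 kHz.
k=2: 106 kHz, 121.6 kHz.
k=3: 162.9 kHz, 178.5 kHz.
k=4: 219.8 kHz, 235.4 kHz.
Within [61.9 kHz, 187.1 kHz]: 64.7 kHz, 106 kHz, 121.6 kHz, 162.9 kHz, 178.5 kHz.

64.7 kHz, 106 kHz, 121.6 kHz, 162.9 kHz, 178.5 kHz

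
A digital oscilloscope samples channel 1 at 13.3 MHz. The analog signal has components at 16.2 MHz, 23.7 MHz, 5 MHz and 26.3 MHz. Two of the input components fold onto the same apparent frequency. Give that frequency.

fs/2 = 6.65 MHz.
16.2 MHz mod fs = 2.9 MHz.
2.9 MHz ≤ fs/2 = 6.65 MHz, appears at 2.9 MHz.
23.7 MHz mod fs = 10.4 MHz.
10.4 MHz > fs/2 = 6.65 MHz, folds to fs − 10.4 MHz = 2.9 MHz.
5 MHz ≤ fs/2 = 6.65 MHz, passes unchanged.
26.3 MHz mod fs = 13 MHz.
13 MHz > fs/2 = 6.65 MHz, folds to fs − 13 MHz = 0.3 MHz.
16.2 MHz and 23.7 MHz both map to 2.9 MHz.

2.9 MHz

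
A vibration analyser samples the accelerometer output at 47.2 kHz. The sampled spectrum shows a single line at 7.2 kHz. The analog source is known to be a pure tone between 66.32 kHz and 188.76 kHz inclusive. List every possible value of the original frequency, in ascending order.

Frequencies that alias to 7.2 kHz are k·fs ± 7.2 kHz for integer k ≥ 0.
k=0: 7.2 kHz.
k=1: 40 kHz, 54.4 kHz.
k=2: 87.2 kHz, 101.6 kHz.
k=3: 134.4 kHz, 148.8 kHz.
k=4: 181.6 kHz, 196 kHz.
k=5: 228.8 kHz, 243.2 kHz.
Within [66.32 kHz, 188.76 kHz]: 87.2 kHz, 101.6 kHz, 134.4 kHz, 148.8 kHz, 181.6 kHz.

87.2 kHz, 101.6 kHz, 134.4 kHz, 148.8 kHz, 181.6 kHz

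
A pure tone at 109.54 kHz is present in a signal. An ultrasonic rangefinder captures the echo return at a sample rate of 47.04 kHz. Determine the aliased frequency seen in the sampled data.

109.54 kHz mod fs = 15.46 kHz.
15.46 kHz ≤ fs/2 = 23.52 kHz, appears at 15.46 kHz.

15.46 kHz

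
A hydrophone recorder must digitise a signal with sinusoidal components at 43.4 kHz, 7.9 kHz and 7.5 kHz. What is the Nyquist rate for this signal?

Highest-frequency component: 43.4 kHz.
Nyquist rate = 2 × 43.4 kHz = 86.8 kHz.

86.8 kHz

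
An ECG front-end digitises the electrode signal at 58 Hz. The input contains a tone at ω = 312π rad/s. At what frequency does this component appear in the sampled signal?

18 Hz

ω = 312π rad/s → f = ω/(2π) = 156 Hz.
156 Hz mod fs = 40 Hz.
40 Hz > fs/2 = 29 Hz, folds to fs − 40 Hz = 18 Hz.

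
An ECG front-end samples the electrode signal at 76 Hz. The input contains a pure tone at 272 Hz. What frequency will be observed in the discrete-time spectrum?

32 Hz

272 Hz mod fs = 44 Hz.
44 Hz > fs/2 = 38 Hz, folds to fs − 44 Hz = 32 Hz.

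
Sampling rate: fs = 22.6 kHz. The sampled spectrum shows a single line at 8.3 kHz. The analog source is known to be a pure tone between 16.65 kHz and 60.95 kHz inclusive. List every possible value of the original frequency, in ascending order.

30.9 kHz, 36.9 kHz, 53.5 kHz, 59.5 kHz

Frequencies that alias to 8.3 kHz are k·fs ± 8.3 kHz for integer k ≥ 0.
k=0: 8.3 kHz.
k=1: 14.3 kHz, 30.9 kHz.
k=2: 36.9 kHz, 53.5 kHz.
k=3: 59.5 kHz, 76.1 kHz.
k=4: 82.1 kHz, 98.7 kHz.
Within [16.65 kHz, 60.95 kHz]: 30.9 kHz, 36.9 kHz, 53.5 kHz, 59.5 kHz.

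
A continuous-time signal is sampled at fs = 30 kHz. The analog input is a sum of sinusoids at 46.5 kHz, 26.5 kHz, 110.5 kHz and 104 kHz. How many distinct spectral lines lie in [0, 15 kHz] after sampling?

4

fs/2 = 15 kHz.
46.5 kHz mod fs = 16.5 kHz.
16.5 kHz > fs/2 = 15 kHz, folds to fs − 16.5 kHz = 13.5 kHz.
26.5 kHz > fs/2 = 15 kHz, folds to fs − 26.5 kHz = 3.5 kHz.
110.5 kHz mod fs = 20.5 kHz.
20.5 kHz > fs/2 = 15 kHz, folds to fs − 20.5 kHz = 9.5 kHz.
104 kHz mod fs = 14 kHz.
14 kHz ≤ fs/2 = 15 kHz, appears at 14 kHz.
Distinct values: {3.5 kHz, 9.5 kHz, 13.5 kHz, 14 kHz} → 4.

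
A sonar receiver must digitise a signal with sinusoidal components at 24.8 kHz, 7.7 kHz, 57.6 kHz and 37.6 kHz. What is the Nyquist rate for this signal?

Highest-frequency component: 57.6 kHz.
Nyquist rate = 2 × 57.6 kHz = 115.2 kHz.

115.2 kHz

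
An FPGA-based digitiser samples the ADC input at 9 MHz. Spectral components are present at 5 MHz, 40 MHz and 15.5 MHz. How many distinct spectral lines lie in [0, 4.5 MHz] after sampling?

2

fs/2 = 4.5 MHz.
5 MHz > fs/2 = 4.5 MHz, folds to fs − 5 MHz = 4 MHz.
40 MHz mod fs = 4 MHz.
4 MHz ≤ fs/2 = 4.5 MHz, appears at 4 MHz.
15.5 MHz mod fs = 6.5 MHz.
6.5 MHz > fs/2 = 4.5 MHz, folds to fs − 6.5 MHz = 2.5 MHz.
Distinct values: {2.5 MHz, 4 MHz} → 2.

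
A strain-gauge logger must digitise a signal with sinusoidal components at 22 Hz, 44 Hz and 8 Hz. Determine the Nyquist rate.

Highest-frequency component: 44 Hz.
Nyquist rate = 2 × 44 Hz = 88 Hz.

88 Hz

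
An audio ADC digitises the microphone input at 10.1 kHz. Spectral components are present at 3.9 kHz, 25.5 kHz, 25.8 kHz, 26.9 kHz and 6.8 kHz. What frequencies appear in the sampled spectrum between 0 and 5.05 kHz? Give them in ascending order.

3.3 kHz, 3.4 kHz, 3.9 kHz, 4.5 kHz, 4.8 kHz

fs/2 = 5.05 kHz.
3.9 kHz ≤ fs/2 = 5.05 kHz, passes unchanged.
25.5 kHz mod fs = 5.3 kHz.
5.3 kHz > fs/2 = 5.05 kHz, folds to fs − 5.3 kHz = 4.8 kHz.
25.8 kHz mod fs = 5.6 kHz.
5.6 kHz > fs/2 = 5.05 kHz, folds to fs − 5.6 kHz = 4.5 kHz.
26.9 kHz mod fs = 6.7 kHz.
6.7 kHz > fs/2 = 5.05 kHz, folds to fs − 6.7 kHz = 3.4 kHz.
6.8 kHz > fs/2 = 5.05 kHz, folds to fs − 6.8 kHz = 3.3 kHz.
Distinct values: {3.3 kHz, 3.4 kHz, 3.9 kHz, 4.5 kHz, 4.8 kHz}.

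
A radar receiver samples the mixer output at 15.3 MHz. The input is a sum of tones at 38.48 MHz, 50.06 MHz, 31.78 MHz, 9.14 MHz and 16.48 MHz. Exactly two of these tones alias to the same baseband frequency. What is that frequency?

fs/2 = 7.65 MHz.
38.48 MHz mod fs = 7.88 MHz.
7.88 MHz > fs/2 = 7.65 MHz, folds to fs − 7.88 MHz = 7.42 MHz.
50.06 MHz mod fs = 4.16 MHz.
4.16 MHz ≤ fs/2 = 7.65 MHz, appears at 4.16 MHz.
31.78 MHz mod fs = 1.18 MHz.
1.18 MHz ≤ fs/2 = 7.65 MHz, appears at 1.18 MHz.
9.14 MHz > fs/2 = 7.65 MHz, folds to fs − 9.14 MHz = 6.16 MHz.
16.48 MHz mod fs = 1.18 MHz.
1.18 MHz ≤ fs/2 = 7.65 MHz, appears at 1.18 MHz.
16.48 MHz and 31.78 MHz both map to 1.18 MHz.

1.18 MHz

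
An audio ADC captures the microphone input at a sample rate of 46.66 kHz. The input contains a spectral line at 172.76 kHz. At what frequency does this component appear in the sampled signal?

172.76 kHz mod fs = 32.78 kHz.
32.78 kHz > fs/2 = 23.33 kHz, folds to fs − 32.78 kHz = 13.88 kHz.

13.88 kHz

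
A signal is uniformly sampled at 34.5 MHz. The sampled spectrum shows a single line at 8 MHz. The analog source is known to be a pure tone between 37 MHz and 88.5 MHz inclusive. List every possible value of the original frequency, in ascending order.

Frequencies that alias to 8 MHz are k·fs ± 8 MHz for integer k ≥ 0.
k=0: 8 MHz.
k=1: 26.5 MHz, 42.5 MHz.
k=2: 61 MHz, 77 MHz.
k=3: 95.5 MHz, 111.5 MHz.
Within [37 MHz, 88.5 MHz]: 42.5 MHz, 61 MHz, 77 MHz.

42.5 MHz, 61 MHz, 77 MHz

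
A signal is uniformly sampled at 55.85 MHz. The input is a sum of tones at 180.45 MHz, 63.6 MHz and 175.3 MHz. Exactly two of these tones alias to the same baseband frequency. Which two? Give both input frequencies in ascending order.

fs/2 = 27.925 MHz.
180.45 MHz mod fs = 12.9 MHz.
12.9 MHz ≤ fs/2 = 27.925 MHz, appears at 12.9 MHz.
63.6 MHz mod fs = 7.75 MHz.
7.75 MHz ≤ fs/2 = 27.925 MHz, appears at 7.75 MHz.
175.3 MHz mod fs = 7.75 MHz.
7.75 MHz ≤ fs/2 = 27.925 MHz, appears at 7.75 MHz.
63.6 MHz and 175.3 MHz both map to 7.75 MHz.

63.6 MHz, 175.3 MHz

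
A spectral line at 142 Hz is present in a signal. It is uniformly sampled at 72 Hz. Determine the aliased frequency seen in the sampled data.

2 Hz

142 Hz mod fs = 70 Hz.
70 Hz > fs/2 = 36 Hz, folds to fs − 70 Hz = 2 Hz.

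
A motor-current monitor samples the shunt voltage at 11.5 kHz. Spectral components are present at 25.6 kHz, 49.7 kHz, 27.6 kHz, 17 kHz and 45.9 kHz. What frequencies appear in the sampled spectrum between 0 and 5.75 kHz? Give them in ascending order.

fs/2 = 5.75 kHz.
25.6 kHz mod fs = 2.6 kHz.
2.6 kHz ≤ fs/2 = 5.75 kHz, appears at 2.6 kHz.
49.7 kHz mod fs = 3.7 kHz.
3.7 kHz ≤ fs/2 = 5.75 kHz, appears at 3.7 kHz.
27.6 kHz mod fs = 4.6 kHz.
4.6 kHz ≤ fs/2 = 5.75 kHz, appears at 4.6 kHz.
17 kHz mod fs = 5.5 kHz.
5.5 kHz ≤ fs/2 = 5.75 kHz, appears at 5.5 kHz.
45.9 kHz mod fs = 11.4 kHz.
11.4 kHz > fs/2 = 5.75 kHz, folds to fs − 11.4 kHz = 0.1 kHz.
Distinct values: {0.1 kHz, 2.6 kHz, 3.7 kHz, 4.6 kHz, 5.5 kHz}.

0.1 kHz, 2.6 kHz, 3.7 kHz, 4.6 kHz, 5.5 kHz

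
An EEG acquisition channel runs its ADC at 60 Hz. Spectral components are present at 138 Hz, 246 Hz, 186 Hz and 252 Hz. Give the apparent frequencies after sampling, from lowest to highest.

6 Hz, 12 Hz, 18 Hz

fs/2 = 30 Hz.
138 Hz mod fs = 18 Hz.
18 Hz ≤ fs/2 = 30 Hz, appears at 18 Hz.
246 Hz mod fs = 6 Hz.
6 Hz ≤ fs/2 = 30 Hz, appears at 6 Hz.
186 Hz mod fs = 6 Hz.
6 Hz ≤ fs/2 = 30 Hz, appears at 6 Hz.
252 Hz mod fs = 12 Hz.
12 Hz ≤ fs/2 = 30 Hz, appears at 12 Hz.
Distinct values: {6 Hz, 12 Hz, 18 Hz}.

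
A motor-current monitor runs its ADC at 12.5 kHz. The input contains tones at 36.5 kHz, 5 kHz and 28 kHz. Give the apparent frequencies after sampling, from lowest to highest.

1 kHz, 3 kHz, 5 kHz

fs/2 = 6.25 kHz.
36.5 kHz mod fs = 11.5 kHz.
11.5 kHz > fs/2 = 6.25 kHz, folds to fs − 11.5 kHz = 1 kHz.
5 kHz ≤ fs/2 = 6.25 kHz, passes unchanged.
28 kHz mod fs = 3 kHz.
3 kHz ≤ fs/2 = 6.25 kHz, appears at 3 kHz.
Distinct values: {1 kHz, 3 kHz, 5 kHz}.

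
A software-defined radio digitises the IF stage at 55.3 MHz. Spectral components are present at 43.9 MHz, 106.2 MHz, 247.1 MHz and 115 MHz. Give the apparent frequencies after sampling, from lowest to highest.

fs/2 = 27.65 MHz.
43.9 MHz > fs/2 = 27.65 MHz, folds to fs − 43.9 MHz = 11.4 MHz.
106.2 MHz mod fs = 50.9 MHz.
50.9 MHz > fs/2 = 27.65 MHz, folds to fs − 50.9 MHz = 4.4 MHz.
247.1 MHz mod fs = 25.9 MHz.
25.9 MHz ≤ fs/2 = 27.65 MHz, appears at 25.9 MHz.
115 MHz mod fs = 4.4 MHz.
4.4 MHz ≤ fs/2 = 27.65 MHz, appears at 4.4 MHz.
Distinct values: {4.4 MHz, 11.4 MHz, 25.9 MHz}.

4.4 MHz, 11.4 MHz, 25.9 MHz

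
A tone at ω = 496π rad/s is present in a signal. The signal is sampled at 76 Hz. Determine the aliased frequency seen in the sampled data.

20 Hz

ω = 496π rad/s → f = ω/(2π) = 248 Hz.
248 Hz mod fs = 20 Hz.
20 Hz ≤ fs/2 = 38 Hz, appears at 20 Hz.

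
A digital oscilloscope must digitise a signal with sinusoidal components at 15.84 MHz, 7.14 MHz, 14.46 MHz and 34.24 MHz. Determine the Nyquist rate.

68.48 MHz

Highest-frequency component: 34.24 MHz.
Nyquist rate = 2 × 34.24 MHz = 68.48 MHz.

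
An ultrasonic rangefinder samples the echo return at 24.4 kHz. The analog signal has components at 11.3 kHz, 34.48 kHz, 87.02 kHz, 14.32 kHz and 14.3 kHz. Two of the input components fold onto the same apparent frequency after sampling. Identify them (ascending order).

fs/2 = 12.2 kHz.
11.3 kHz ≤ fs/2 = 12.2 kHz, passes unchanged.
34.48 kHz mod fs = 10.08 kHz.
10.08 kHz ≤ fs/2 = 12.2 kHz, appears at 10.08 kHz.
87.02 kHz mod fs = 13.82 kHz.
13.82 kHz > fs/2 = 12.2 kHz, folds to fs − 13.82 kHz = 10.58 kHz.
14.32 kHz > fs/2 = 12.2 kHz, folds to fs − 14.32 kHz = 10.08 kHz.
14.3 kHz > fs/2 = 12.2 kHz, folds to fs − 14.3 kHz = 10.1 kHz.
14.32 kHz and 34.48 kHz both map to 10.08 kHz.

14.32 kHz, 34.48 kHz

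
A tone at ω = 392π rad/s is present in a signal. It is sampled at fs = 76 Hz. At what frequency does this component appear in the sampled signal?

ω = 392π rad/s → f = ω/(2π) = 196 Hz.
196 Hz mod fs = 44 Hz.
44 Hz > fs/2 = 38 Hz, folds to fs − 44 Hz = 32 Hz.

32 Hz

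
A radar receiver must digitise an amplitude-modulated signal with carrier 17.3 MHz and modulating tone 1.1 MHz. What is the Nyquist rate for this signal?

36.8 MHz

AM sidebands sit at fc ± fm = 16.2 MHz and 18.4 MHz.
Highest-frequency component: 18.4 MHz.
Nyquist rate = 2 × 18.4 MHz = 36.8 MHz.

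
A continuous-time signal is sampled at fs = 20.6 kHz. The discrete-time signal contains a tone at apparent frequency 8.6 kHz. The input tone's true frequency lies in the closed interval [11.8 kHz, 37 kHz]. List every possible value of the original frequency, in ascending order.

Frequencies that alias to 8.6 kHz are k·fs ± 8.6 kHz for integer k ≥ 0.
k=0: 8.6 kHz.
k=1: 12 kHz, 29.2 kHz.
k=2: 32.6 kHz, 49.8 kHz.
k=3: 53.2 kHz, 70.4 kHz.
Within [11.8 kHz, 37 kHz]: 12 kHz, 29.2 kHz, 32.6 kHz.

12 kHz, 29.2 kHz, 32.6 kHz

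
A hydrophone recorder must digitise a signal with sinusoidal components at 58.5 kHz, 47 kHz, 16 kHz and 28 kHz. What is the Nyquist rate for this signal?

Highest-frequency component: 58.5 kHz.
Nyquist rate = 2 × 58.5 kHz = 117 kHz.

117 kHz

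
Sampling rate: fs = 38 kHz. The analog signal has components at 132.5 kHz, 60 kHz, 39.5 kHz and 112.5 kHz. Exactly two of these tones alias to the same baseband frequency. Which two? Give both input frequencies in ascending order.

fs/2 = 19 kHz.
132.5 kHz mod fs = 18.5 kHz.
18.5 kHz ≤ fs/2 = 19 kHz, appears at 18.5 kHz.
60 kHz mod fs = 22 kHz.
22 kHz > fs/2 = 19 kHz, folds to fs − 22 kHz = 16 kHz.
39.5 kHz mod fs = 1.5 kHz.
1.5 kHz ≤ fs/2 = 19 kHz, appears at 1.5 kHz.
112.5 kHz mod fs = 36.5 kHz.
36.5 kHz > fs/2 = 19 kHz, folds to fs − 36.5 kHz = 1.5 kHz.
39.5 kHz and 112.5 kHz both map to 1.5 kHz.

39.5 kHz, 112.5 kHz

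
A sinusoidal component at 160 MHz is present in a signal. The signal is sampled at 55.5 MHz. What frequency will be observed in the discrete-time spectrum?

160 MHz mod fs = 49 MHz.
49 MHz > fs/2 = 27.75 MHz, folds to fs − 49 MHz = 6.5 MHz.

6.5 MHz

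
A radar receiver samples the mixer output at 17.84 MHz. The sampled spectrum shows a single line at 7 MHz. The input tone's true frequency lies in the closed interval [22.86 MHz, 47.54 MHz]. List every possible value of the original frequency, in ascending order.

Frequencies that alias to 7 MHz are k·fs ± 7 MHz for integer k ≥ 0.
k=0: 7 MHz.
k=1: 10.84 MHz, 24.84 MHz.
k=2: 28.68 MHz, 42.68 MHz.
k=3: 46.52 MHz, 60.52 MHz.
k=4: 64.36 MHz, 78.36 MHz.
Within [22.86 MHz, 47.54 MHz]: 24.84 MHz, 28.68 MHz, 42.68 MHz, 46.52 MHz.

24.84 MHz, 28.68 MHz, 42.68 MHz, 46.52 MHz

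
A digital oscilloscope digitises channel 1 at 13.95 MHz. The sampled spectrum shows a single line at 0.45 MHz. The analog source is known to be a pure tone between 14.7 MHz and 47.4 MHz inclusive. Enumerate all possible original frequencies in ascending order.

27.45 MHz, 28.35 MHz, 41.4 MHz, 42.3 MHz

Frequencies that alias to 0.45 MHz are k·fs ± 0.45 MHz for integer k ≥ 0.
k=0: 0.45 MHz.
k=1: 13.5 MHz, 14.4 MHz.
k=2: 27.45 MHz, 28.35 MHz.
k=3: 41.4 MHz, 42.3 MHz.
k=4: 55.35 MHz, 56.25 MHz.
Within [14.7 MHz, 47.4 MHz]: 27.45 MHz, 28.35 MHz, 41.4 MHz, 42.3 MHz.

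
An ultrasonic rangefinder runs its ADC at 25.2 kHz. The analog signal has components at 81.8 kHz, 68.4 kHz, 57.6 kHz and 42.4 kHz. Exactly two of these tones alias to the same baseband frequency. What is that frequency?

7.2 kHz

fs/2 = 12.6 kHz.
81.8 kHz mod fs = 6.2 kHz.
6.2 kHz ≤ fs/2 = 12.6 kHz, appears at 6.2 kHz.
68.4 kHz mod fs = 18 kHz.
18 kHz > fs/2 = 12.6 kHz, folds to fs − 18 kHz = 7.2 kHz.
57.6 kHz mod fs = 7.2 kHz.
7.2 kHz ≤ fs/2 = 12.6 kHz, appears at 7.2 kHz.
42.4 kHz mod fs = 17.2 kHz.
17.2 kHz > fs/2 = 12.6 kHz, folds to fs − 17.2 kHz = 8 kHz.
57.6 kHz and 68.4 kHz both map to 7.2 kHz.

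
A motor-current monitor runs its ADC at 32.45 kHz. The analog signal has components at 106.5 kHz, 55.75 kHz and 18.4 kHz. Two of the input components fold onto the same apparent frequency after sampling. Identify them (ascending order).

55.75 kHz, 106.5 kHz

fs/2 = 16.225 kHz.
106.5 kHz mod fs = 9.15 kHz.
9.15 kHz ≤ fs/2 = 16.225 kHz, appears at 9.15 kHz.
55.75 kHz mod fs = 23.3 kHz.
23.3 kHz > fs/2 = 16.225 kHz, folds to fs − 23.3 kHz = 9.15 kHz.
18.4 kHz > fs/2 = 16.225 kHz, folds to fs − 18.4 kHz = 14.05 kHz.
55.75 kHz and 106.5 kHz both map to 9.15 kHz.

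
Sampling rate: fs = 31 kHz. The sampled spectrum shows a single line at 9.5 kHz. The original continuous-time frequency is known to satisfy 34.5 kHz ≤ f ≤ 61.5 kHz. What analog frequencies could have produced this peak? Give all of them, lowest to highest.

40.5 kHz, 52.5 kHz

Frequencies that alias to 9.5 kHz are k·fs ± 9.5 kHz for integer k ≥ 0.
k=0: 9.5 kHz.
k=1: 21.5 kHz, 40.5 kHz.
k=2: 52.5 kHz, 71.5 kHz.
k=3: 83.5 kHz, 102.5 kHz.
Within [34.5 kHz, 61.5 kHz]: 40.5 kHz, 52.5 kHz.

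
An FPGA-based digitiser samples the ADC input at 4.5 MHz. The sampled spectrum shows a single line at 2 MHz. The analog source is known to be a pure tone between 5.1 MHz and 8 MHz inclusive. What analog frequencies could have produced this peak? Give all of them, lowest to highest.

Frequencies that alias to 2 MHz are k·fs ± 2 MHz for integer k ≥ 0.
k=0: 2 MHz.
k=1: 2.5 MHz, 6.5 MHz.
k=2: 7 MHz, 11 MHz.
k=3: 11.5 MHz, 15.5 MHz.
Within [5.1 MHz, 8 MHz]: 6.5 MHz, 7 MHz.

6.5 MHz, 7 MHz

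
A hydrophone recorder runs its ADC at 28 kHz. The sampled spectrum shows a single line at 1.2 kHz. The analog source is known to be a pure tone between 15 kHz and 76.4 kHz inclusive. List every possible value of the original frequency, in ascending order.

Frequencies that alias to 1.2 kHz are k·fs ± 1.2 kHz for integer k ≥ 0.
k=0: 1.2 kHz.
k=1: 26.8 kHz, 29.2 kHz.
k=2: 54.8 kHz, 57.2 kHz.
k=3: 82.8 kHz, 85.2 kHz.
Within [15 kHz, 76.4 kHz]: 26.8 kHz, 29.2 kHz, 54.8 kHz, 57.2 kHz.

26.8 kHz, 29.2 kHz, 54.8 kHz, 57.2 kHz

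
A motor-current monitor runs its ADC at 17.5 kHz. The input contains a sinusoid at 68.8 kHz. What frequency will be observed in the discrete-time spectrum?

1.2 kHz

68.8 kHz mod fs = 16.3 kHz.
16.3 kHz > fs/2 = 8.75 kHz, folds to fs − 16.3 kHz = 1.2 kHz.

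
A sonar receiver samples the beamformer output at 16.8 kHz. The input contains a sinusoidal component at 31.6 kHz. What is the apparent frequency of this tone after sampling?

31.6 kHz mod fs = 14.8 kHz.
14.8 kHz > fs/2 = 8.4 kHz, folds to fs − 14.8 kHz = 2 kHz.

2 kHz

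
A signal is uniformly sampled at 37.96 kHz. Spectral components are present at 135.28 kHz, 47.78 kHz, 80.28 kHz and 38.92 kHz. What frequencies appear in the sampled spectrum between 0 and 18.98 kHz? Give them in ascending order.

fs/2 = 18.98 kHz.
135.28 kHz mod fs = 21.4 kHz.
21.4 kHz > fs/2 = 18.98 kHz, folds to fs − 21.4 kHz = 16.56 kHz.
47.78 kHz mod fs = 9.82 kHz.
9.82 kHz ≤ fs/2 = 18.98 kHz, appears at 9.82 kHz.
80.28 kHz mod fs = 4.36 kHz.
4.36 kHz ≤ fs/2 = 18.98 kHz, appears at 4.36 kHz.
38.92 kHz mod fs = 0.96 kHz.
0.96 kHz ≤ fs/2 = 18.98 kHz, appears at 0.96 kHz.
Distinct values: {0.96 kHz, 4.36 kHz, 9.82 kHz, 16.56 kHz}.

0.96 kHz, 4.36 kHz, 9.82 kHz, 16.56 kHz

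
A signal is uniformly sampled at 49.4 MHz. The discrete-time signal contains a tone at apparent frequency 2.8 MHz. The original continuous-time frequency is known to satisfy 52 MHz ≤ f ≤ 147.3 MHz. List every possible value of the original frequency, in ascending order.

52.2 MHz, 96 MHz, 101.6 MHz, 145.4 MHz

Frequencies that alias to 2.8 MHz are k·fs ± 2.8 MHz for integer k ≥ 0.
k=0: 2.8 MHz.
k=1: 46.6 MHz, 52.2 MHz.
k=2: 96 MHz, 101.6 MHz.
k=3: 145.4 MHz, 151 MHz.
k=4: 194.8 MHz, 200.4 MHz.
Within [52 MHz, 147.3 MHz]: 52.2 MHz, 96 MHz, 101.6 MHz, 145.4 MHz.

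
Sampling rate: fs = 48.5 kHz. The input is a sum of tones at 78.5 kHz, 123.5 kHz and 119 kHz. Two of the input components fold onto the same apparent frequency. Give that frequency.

22 kHz

fs/2 = 24.25 kHz.
78.5 kHz mod fs = 30 kHz.
30 kHz > fs/2 = 24.25 kHz, folds to fs − 30 kHz = 18.5 kHz.
123.5 kHz mod fs = 26.5 kHz.
26.5 kHz > fs/2 = 24.25 kHz, folds to fs − 26.5 kHz = 22 kHz.
119 kHz mod fs = 22 kHz.
22 kHz ≤ fs/2 = 24.25 kHz, appears at 22 kHz.
119 kHz and 123.5 kHz both map to 22 kHz.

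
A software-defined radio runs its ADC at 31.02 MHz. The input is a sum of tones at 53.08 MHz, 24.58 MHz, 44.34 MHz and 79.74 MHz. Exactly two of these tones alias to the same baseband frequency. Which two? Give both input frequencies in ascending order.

44.34 MHz, 79.74 MHz

fs/2 = 15.51 MHz.
53.08 MHz mod fs = 22.06 MHz.
22.06 MHz > fs/2 = 15.51 MHz, folds to fs − 22.06 MHz = 8.96 MHz.
24.58 MHz > fs/2 = 15.51 MHz, folds to fs − 24.58 MHz = 6.44 MHz.
44.34 MHz mod fs = 13.32 MHz.
13.32 MHz ≤ fs/2 = 15.51 MHz, appears at 13.32 MHz.
79.74 MHz mod fs = 17.7 MHz.
17.7 MHz > fs/2 = 15.51 MHz, folds to fs − 17.7 MHz = 13.32 MHz.
44.34 MHz and 79.74 MHz both map to 13.32 MHz.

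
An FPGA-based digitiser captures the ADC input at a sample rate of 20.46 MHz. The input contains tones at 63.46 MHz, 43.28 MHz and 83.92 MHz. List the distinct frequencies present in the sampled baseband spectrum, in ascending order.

fs/2 = 10.23 MHz.
63.46 MHz mod fs = 2.08 MHz.
2.08 MHz ≤ fs/2 = 10.23 MHz, appears at 2.08 MHz.
43.28 MHz mod fs = 2.36 MHz.
2.36 MHz ≤ fs/2 = 10.23 MHz, appears at 2.36 MHz.
83.92 MHz mod fs = 2.08 MHz.
2.08 MHz ≤ fs/2 = 10.23 MHz, appears at 2.08 MHz.
Distinct values: {2.08 MHz, 2.36 MHz}.

2.08 MHz, 2.36 MHz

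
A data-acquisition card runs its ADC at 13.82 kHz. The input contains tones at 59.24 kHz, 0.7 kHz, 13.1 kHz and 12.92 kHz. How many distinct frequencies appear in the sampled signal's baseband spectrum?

fs/2 = 6.91 kHz.
59.24 kHz mod fs = 3.96 kHz.
3.96 kHz ≤ fs/2 = 6.91 kHz, appears at 3.96 kHz.
0.7 kHz ≤ fs/2 = 6.91 kHz, passes unchanged.
13.1 kHz > fs/2 = 6.91 kHz, folds to fs − 13.1 kHz = 0.72 kHz.
12.92 kHz > fs/2 = 6.91 kHz, folds to fs − 12.92 kHz = 0.9 kHz.
Distinct values: {0.7 kHz, 0.72 kHz, 0.9 kHz, 3.96 kHz} → 4.

4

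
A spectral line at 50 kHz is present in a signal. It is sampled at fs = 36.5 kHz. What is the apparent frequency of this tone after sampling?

50 kHz mod fs = 13.5 kHz.
13.5 kHz ≤ fs/2 = 18.25 kHz, appears at 13.5 kHz.

13.5 kHz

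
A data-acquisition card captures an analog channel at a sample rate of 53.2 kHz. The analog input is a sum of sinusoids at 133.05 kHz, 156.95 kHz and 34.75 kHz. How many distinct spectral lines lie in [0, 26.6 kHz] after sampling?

3

fs/2 = 26.6 kHz.
133.05 kHz mod fs = 26.65 kHz.
26.65 kHz > fs/2 = 26.6 kHz, folds to fs − 26.65 kHz = 26.55 kHz.
156.95 kHz mod fs = 50.55 kHz.
50.55 kHz > fs/2 = 26.6 kHz, folds to fs − 50.55 kHz = 2.65 kHz.
34.75 kHz > fs/2 = 26.6 kHz, folds to fs − 34.75 kHz = 18.45 kHz.
Distinct values: {2.65 kHz, 18.45 kHz, 26.55 kHz} → 3.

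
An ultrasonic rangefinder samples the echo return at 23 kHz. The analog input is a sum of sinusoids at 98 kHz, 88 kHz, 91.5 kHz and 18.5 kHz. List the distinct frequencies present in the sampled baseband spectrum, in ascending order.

0.5 kHz, 4 kHz, 4.5 kHz, 6 kHz

fs/2 = 11.5 kHz.
98 kHz mod fs = 6 kHz.
6 kHz ≤ fs/2 = 11.5 kHz, appears at 6 kHz.
88 kHz mod fs = 19 kHz.
19 kHz > fs/2 = 11.5 kHz, folds to fs − 19 kHz = 4 kHz.
91.5 kHz mod fs = 22.5 kHz.
22.5 kHz > fs/2 = 11.5 kHz, folds to fs − 22.5 kHz = 0.5 kHz.
18.5 kHz > fs/2 = 11.5 kHz, folds to fs − 18.5 kHz = 4.5 kHz.
Distinct values: {0.5 kHz, 4 kHz, 4.5 kHz, 6 kHz}.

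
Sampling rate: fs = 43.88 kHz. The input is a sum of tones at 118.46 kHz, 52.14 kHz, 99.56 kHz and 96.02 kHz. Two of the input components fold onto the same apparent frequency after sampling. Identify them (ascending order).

fs/2 = 21.94 kHz.
118.46 kHz mod fs = 30.7 kHz.
30.7 kHz > fs/2 = 21.94 kHz, folds to fs − 30.7 kHz = 13.18 kHz.
52.14 kHz mod fs = 8.26 kHz.
8.26 kHz ≤ fs/2 = 21.94 kHz, appears at 8.26 kHz.
99.56 kHz mod fs = 11.8 kHz.
11.8 kHz ≤ fs/2 = 21.94 kHz, appears at 11.8 kHz.
96.02 kHz mod fs = 8.26 kHz.
8.26 kHz ≤ fs/2 = 21.94 kHz, appears at 8.26 kHz.
52.14 kHz and 96.02 kHz both map to 8.26 kHz.

52.14 kHz, 96.02 kHz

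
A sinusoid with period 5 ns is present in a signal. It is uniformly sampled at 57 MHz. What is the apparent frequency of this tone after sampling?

T = 5 ns → f = 1/T = 200 MHz.
200 MHz mod fs = 29 MHz.
29 MHz > fs/2 = 28.5 MHz, folds to fs − 29 MHz = 28 MHz.

28 MHz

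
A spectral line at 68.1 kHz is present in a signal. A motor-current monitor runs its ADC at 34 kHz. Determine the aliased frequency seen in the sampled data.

68.1 kHz mod fs = 0.1 kHz.
0.1 kHz ≤ fs/2 = 17 kHz, appears at 0.1 kHz.

0.1 kHz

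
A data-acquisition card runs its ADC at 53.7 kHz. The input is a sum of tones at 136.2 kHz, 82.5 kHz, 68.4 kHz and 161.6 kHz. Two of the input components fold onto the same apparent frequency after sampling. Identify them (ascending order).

82.5 kHz, 136.2 kHz

fs/2 = 26.85 kHz.
136.2 kHz mod fs = 28.8 kHz.
28.8 kHz > fs/2 = 26.85 kHz, folds to fs − 28.8 kHz = 24.9 kHz.
82.5 kHz mod fs = 28.8 kHz.
28.8 kHz > fs/2 = 26.85 kHz, folds to fs − 28.8 kHz = 24.9 kHz.
68.4 kHz mod fs = 14.7 kHz.
14.7 kHz ≤ fs/2 = 26.85 kHz, appears at 14.7 kHz.
161.6 kHz mod fs = 0.5 kHz.
0.5 kHz ≤ fs/2 = 26.85 kHz, appears at 0.5 kHz.
82.5 kHz and 136.2 kHz both map to 24.9 kHz.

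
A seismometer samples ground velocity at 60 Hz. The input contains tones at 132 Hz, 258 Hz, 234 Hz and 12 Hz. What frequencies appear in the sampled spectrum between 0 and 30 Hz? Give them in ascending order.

6 Hz, 12 Hz, 18 Hz

fs/2 = 30 Hz.
132 Hz mod fs = 12 Hz.
12 Hz ≤ fs/2 = 30 Hz, appears at 12 Hz.
258 Hz mod fs = 18 Hz.
18 Hz ≤ fs/2 = 30 Hz, appears at 18 Hz.
234 Hz mod fs = 54 Hz.
54 Hz > fs/2 = 30 Hz, folds to fs − 54 Hz = 6 Hz.
12 Hz ≤ fs/2 = 30 Hz, passes unchanged.
Distinct values: {6 Hz, 12 Hz, 18 Hz}.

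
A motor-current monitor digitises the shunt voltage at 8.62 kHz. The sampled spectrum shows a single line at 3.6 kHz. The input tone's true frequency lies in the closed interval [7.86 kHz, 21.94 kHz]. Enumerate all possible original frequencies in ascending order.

Frequencies that alias to 3.6 kHz are k·fs ± 3.6 kHz for integer k ≥ 0.
k=0: 3.6 kHz.
k=1: 5.02 kHz, 12.22 kHz.
k=2: 13.64 kHz, 20.84 kHz.
k=3: 22.26 kHz, 29.46 kHz.
Within [7.86 kHz, 21.94 kHz]: 12.22 kHz, 13.64 kHz, 20.84 kHz.

12.22 kHz, 13.64 kHz, 20.84 kHz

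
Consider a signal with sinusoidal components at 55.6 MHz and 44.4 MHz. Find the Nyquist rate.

Highest-frequency component: 55.6 MHz.
Nyquist rate = 2 × 55.6 MHz = 111.2 MHz.

111.2 MHz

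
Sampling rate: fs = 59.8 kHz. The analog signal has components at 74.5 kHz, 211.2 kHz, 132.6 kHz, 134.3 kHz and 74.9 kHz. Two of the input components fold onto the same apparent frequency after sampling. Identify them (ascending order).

fs/2 = 29.9 kHz.
74.5 kHz mod fs = 14.7 kHz.
14.7 kHz ≤ fs/2 = 29.9 kHz, appears at 14.7 kHz.
211.2 kHz mod fs = 31.8 kHz.
31.8 kHz > fs/2 = 29.9 kHz, folds to fs − 31.8 kHz = 28 kHz.
132.6 kHz mod fs = 13 kHz.
13 kHz ≤ fs/2 = 29.9 kHz, appears at 13 kHz.
134.3 kHz mod fs = 14.7 kHz.
14.7 kHz ≤ fs/2 = 29.9 kHz, appears at 14.7 kHz.
74.9 kHz mod fs = 15.1 kHz.
15.1 kHz ≤ fs/2 = 29.9 kHz, appears at 15.1 kHz.
74.5 kHz and 134.3 kHz both map to 14.7 kHz.

74.5 kHz, 134.3 kHz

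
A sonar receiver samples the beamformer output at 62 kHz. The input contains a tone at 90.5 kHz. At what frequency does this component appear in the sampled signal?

90.5 kHz mod fs = 28.5 kHz.
28.5 kHz ≤ fs/2 = 31 kHz, appears at 28.5 kHz.

28.5 kHz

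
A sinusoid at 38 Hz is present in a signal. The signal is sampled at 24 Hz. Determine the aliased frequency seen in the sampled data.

10 Hz

38 Hz mod fs = 14 Hz.
14 Hz > fs/2 = 12 Hz, folds to fs − 14 Hz = 10 Hz.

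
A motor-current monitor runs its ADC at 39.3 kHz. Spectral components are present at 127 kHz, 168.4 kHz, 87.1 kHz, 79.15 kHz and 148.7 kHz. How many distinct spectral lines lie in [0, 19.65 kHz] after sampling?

fs/2 = 19.65 kHz.
127 kHz mod fs = 9.1 kHz.
9.1 kHz ≤ fs/2 = 19.65 kHz, appears at 9.1 kHz.
168.4 kHz mod fs = 11.2 kHz.
11.2 kHz ≤ fs/2 = 19.65 kHz, appears at 11.2 kHz.
87.1 kHz mod fs = 8.5 kHz.
8.5 kHz ≤ fs/2 = 19.65 kHz, appears at 8.5 kHz.
79.15 kHz mod fs = 0.55 kHz.
0.55 kHz ≤ fs/2 = 19.65 kHz, appears at 0.55 kHz.
148.7 kHz mod fs = 30.8 kHz.
30.8 kHz > fs/2 = 19.65 kHz, folds to fs − 30.8 kHz = 8.5 kHz.
Distinct values: {0.55 kHz, 8.5 kHz, 9.1 kHz, 11.2 kHz} → 4.

4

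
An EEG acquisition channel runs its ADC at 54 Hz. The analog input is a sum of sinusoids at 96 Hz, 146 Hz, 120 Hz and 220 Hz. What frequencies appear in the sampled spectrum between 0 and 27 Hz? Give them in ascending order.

fs/2 = 27 Hz.
96 Hz mod fs = 42 Hz.
42 Hz > fs/2 = 27 Hz, folds to fs − 42 Hz = 12 Hz.
146 Hz mod fs = 38 Hz.
38 Hz > fs/2 = 27 Hz, folds to fs − 38 Hz = 16 Hz.
120 Hz mod fs = 12 Hz.
12 Hz ≤ fs/2 = 27 Hz, appears at 12 Hz.
220 Hz mod fs = 4 Hz.
4 Hz ≤ fs/2 = 27 Hz, appears at 4 Hz.
Distinct values: {4 Hz, 12 Hz, 16 Hz}.

4 Hz, 12 Hz, 16 Hz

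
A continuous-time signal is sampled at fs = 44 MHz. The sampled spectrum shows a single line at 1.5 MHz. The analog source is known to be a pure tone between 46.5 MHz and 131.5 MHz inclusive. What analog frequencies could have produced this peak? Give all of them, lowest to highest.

86.5 MHz, 89.5 MHz, 130.5 MHz

Frequencies that alias to 1.5 MHz are k·fs ± 1.5 MHz for integer k ≥ 0.
k=0: 1.5 MHz.
k=1: 42.5 MHz, 45.5 MHz.
k=2: 86.5 MHz, 89.5 MHz.
k=3: 130.5 MHz, 133.5 MHz.
k=4: 174.5 MHz, 177.5 MHz.
Within [46.5 MHz, 131.5 MHz]: 86.5 MHz, 89.5 MHz, 130.5 MHz.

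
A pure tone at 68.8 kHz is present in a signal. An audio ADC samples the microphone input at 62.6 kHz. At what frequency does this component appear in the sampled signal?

6.2 kHz

68.8 kHz mod fs = 6.2 kHz.
6.2 kHz ≤ fs/2 = 31.3 kHz, appears at 6.2 kHz.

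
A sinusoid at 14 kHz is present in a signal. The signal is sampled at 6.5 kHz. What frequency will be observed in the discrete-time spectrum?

14 kHz mod fs = 1 kHz.
1 kHz ≤ fs/2 = 3.25 kHz, appears at 1 kHz.

1 kHz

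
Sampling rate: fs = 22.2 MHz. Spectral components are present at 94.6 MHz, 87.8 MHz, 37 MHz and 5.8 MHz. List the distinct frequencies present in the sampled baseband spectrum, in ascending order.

1 MHz, 5.8 MHz, 7.4 MHz

fs/2 = 11.1 MHz.
94.6 MHz mod fs = 5.8 MHz.
5.8 MHz ≤ fs/2 = 11.1 MHz, appears at 5.8 MHz.
87.8 MHz mod fs = 21.2 MHz.
21.2 MHz > fs/2 = 11.1 MHz, folds to fs − 21.2 MHz = 1 MHz.
37 MHz mod fs = 14.8 MHz.
14.8 MHz > fs/2 = 11.1 MHz, folds to fs − 14.8 MHz = 7.4 MHz.
5.8 MHz ≤ fs/2 = 11.1 MHz, passes unchanged.
Distinct values: {1 MHz, 5.8 MHz, 7.4 MHz}.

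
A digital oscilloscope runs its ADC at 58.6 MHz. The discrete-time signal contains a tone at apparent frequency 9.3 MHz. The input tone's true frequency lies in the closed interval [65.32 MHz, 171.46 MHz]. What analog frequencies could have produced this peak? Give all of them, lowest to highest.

67.9 MHz, 107.9 MHz, 126.5 MHz, 166.5 MHz

Frequencies that alias to 9.3 MHz are k·fs ± 9.3 MHz for integer k ≥ 0.
k=0: 9.3 MHz.
k=1: 49.3 MHz, 67.9 MHz.
k=2: 107.9 MHz, 126.5 MHz.
k=3: 166.5 MHz, 185.1 MHz.
k=4: 225.1 MHz, 243.7 MHz.
Within [65.32 MHz, 171.46 MHz]: 67.9 MHz, 107.9 MHz, 126.5 MHz, 166.5 MHz.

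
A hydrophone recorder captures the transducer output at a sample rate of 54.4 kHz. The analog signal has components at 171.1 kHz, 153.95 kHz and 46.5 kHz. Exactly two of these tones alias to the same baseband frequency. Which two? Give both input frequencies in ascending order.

fs/2 = 27.2 kHz.
171.1 kHz mod fs = 7.9 kHz.
7.9 kHz ≤ fs/2 = 27.2 kHz, appears at 7.9 kHz.
153.95 kHz mod fs = 45.15 kHz.
45.15 kHz > fs/2 = 27.2 kHz, folds to fs − 45.15 kHz = 9.25 kHz.
46.5 kHz > fs/2 = 27.2 kHz, folds to fs − 46.5 kHz = 7.9 kHz.
46.5 kHz and 171.1 kHz both map to 7.9 kHz.

46.5 kHz, 171.1 kHz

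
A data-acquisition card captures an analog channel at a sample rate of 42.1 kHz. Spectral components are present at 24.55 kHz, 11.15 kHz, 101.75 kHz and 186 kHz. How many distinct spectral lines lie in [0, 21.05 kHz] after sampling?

3

fs/2 = 21.05 kHz.
24.55 kHz > fs/2 = 21.05 kHz, folds to fs − 24.55 kHz = 17.55 kHz.
11.15 kHz ≤ fs/2 = 21.05 kHz, passes unchanged.
101.75 kHz mod fs = 17.55 kHz.
17.55 kHz ≤ fs/2 = 21.05 kHz, appears at 17.55 kHz.
186 kHz mod fs = 17.6 kHz.
17.6 kHz ≤ fs/2 = 21.05 kHz, appears at 17.6 kHz.
Distinct values: {11.15 kHz, 17.55 kHz, 17.6 kHz} → 3.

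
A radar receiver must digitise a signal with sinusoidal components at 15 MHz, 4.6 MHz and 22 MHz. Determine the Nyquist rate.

Highest-frequency component: 22 MHz.
Nyquist rate = 2 × 22 MHz = 44 MHz.

44 MHz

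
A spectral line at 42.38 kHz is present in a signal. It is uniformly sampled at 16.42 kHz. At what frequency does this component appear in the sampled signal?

42.38 kHz mod fs = 9.54 kHz.
9.54 kHz > fs/2 = 8.21 kHz, folds to fs − 9.54 kHz = 6.88 kHz.

6.88 kHz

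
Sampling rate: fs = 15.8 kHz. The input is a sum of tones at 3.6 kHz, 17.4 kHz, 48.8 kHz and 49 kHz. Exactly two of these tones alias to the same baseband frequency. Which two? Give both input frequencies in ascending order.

17.4 kHz, 49 kHz

fs/2 = 7.9 kHz.
3.6 kHz ≤ fs/2 = 7.9 kHz, passes unchanged.
17.4 kHz mod fs = 1.6 kHz.
1.6 kHz ≤ fs/2 = 7.9 kHz, appears at 1.6 kHz.
48.8 kHz mod fs = 1.4 kHz.
1.4 kHz ≤ fs/2 = 7.9 kHz, appears at 1.4 kHz.
49 kHz mod fs = 1.6 kHz.
1.6 kHz ≤ fs/2 = 7.9 kHz, appears at 1.6 kHz.
17.4 kHz and 49 kHz both map to 1.6 kHz.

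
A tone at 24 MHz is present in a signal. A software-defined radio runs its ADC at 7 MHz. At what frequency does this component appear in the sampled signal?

24 MHz mod fs = 3 MHz.
3 MHz ≤ fs/2 = 3.5 MHz, appears at 3 MHz.

3 MHz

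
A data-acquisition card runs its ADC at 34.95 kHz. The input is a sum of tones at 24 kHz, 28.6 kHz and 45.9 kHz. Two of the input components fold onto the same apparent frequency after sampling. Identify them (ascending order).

24 kHz, 45.9 kHz

fs/2 = 17.475 kHz.
24 kHz > fs/2 = 17.475 kHz, folds to fs − 24 kHz = 10.95 kHz.
28.6 kHz > fs/2 = 17.475 kHz, folds to fs − 28.6 kHz = 6.35 kHz.
45.9 kHz mod fs = 10.95 kHz.
10.95 kHz ≤ fs/2 = 17.475 kHz, appears at 10.95 kHz.
24 kHz and 45.9 kHz both map to 10.95 kHz.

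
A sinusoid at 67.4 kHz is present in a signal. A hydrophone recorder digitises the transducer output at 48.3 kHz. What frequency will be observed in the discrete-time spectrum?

19.1 kHz

67.4 kHz mod fs = 19.1 kHz.
19.1 kHz ≤ fs/2 = 24.15 kHz, appears at 19.1 kHz.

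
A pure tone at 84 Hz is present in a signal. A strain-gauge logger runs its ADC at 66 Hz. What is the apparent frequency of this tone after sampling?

84 Hz mod fs = 18 Hz.
18 Hz ≤ fs/2 = 33 Hz, appears at 18 Hz.

18 Hz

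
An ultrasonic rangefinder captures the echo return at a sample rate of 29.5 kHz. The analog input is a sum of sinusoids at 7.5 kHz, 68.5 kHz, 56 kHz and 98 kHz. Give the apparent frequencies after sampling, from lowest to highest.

fs/2 = 14.75 kHz.
7.5 kHz ≤ fs/2 = 14.75 kHz, passes unchanged.
68.5 kHz mod fs = 9.5 kHz.
9.5 kHz ≤ fs/2 = 14.75 kHz, appears at 9.5 kHz.
56 kHz mod fs = 26.5 kHz.
26.5 kHz > fs/2 = 14.75 kHz, folds to fs − 26.5 kHz = 3 kHz.
98 kHz mod fs = 9.5 kHz.
9.5 kHz ≤ fs/2 = 14.75 kHz, appears at 9.5 kHz.
Distinct values: {3 kHz, 7.5 kHz, 9.5 kHz}.

3 kHz, 7.5 kHz, 9.5 kHz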